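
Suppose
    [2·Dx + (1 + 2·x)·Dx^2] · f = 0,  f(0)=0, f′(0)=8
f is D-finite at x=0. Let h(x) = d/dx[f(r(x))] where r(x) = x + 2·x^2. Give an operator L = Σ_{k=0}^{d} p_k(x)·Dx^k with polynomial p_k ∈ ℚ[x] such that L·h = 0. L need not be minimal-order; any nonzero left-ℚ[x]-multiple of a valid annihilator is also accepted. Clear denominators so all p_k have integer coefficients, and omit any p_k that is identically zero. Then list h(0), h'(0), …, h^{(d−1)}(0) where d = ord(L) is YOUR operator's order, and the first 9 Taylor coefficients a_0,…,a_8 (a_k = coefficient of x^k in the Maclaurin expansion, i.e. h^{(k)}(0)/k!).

L = (-2 + 8·x + 16·x^2) + (1 + 6·x + 12·x^2 + 16·x^3)·Dx  (order 1).
h: a_k = 8, 16, -64, 64, 128, -512, 512, 1024, -4096, …
ICs: h(0) = 8.

f: a_k = 0, 8, -8, 32/3, -16, 128/5, -128/3, 512/7, -128, …
f∘r: x↦r, Dx↦Dx/r' in L_f ⇒ L₀.
h=h₀': d/dx-closure on L₀ ⇒ L.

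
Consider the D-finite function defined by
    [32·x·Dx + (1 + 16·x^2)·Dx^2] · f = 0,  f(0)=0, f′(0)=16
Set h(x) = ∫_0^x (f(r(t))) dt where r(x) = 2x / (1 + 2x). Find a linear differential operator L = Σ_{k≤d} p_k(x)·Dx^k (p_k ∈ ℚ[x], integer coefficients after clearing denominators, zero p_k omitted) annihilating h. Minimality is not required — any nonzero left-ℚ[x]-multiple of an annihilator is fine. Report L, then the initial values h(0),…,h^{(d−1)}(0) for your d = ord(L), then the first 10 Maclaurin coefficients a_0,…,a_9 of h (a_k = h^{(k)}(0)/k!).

L = (4 + 136·x)·Dx^2 + (1 + 4·x + 68·x^2)·Dx^3  (order 3).
h: a_k = 0, 0, 16, -64/3, -416/3, 768, 25856/15, -625664/21, 186112/7, 3297280/3, …
ICs: h(0) = 0, h′(0) = 0, h′′(0) = 32.

f: a_k = 0, 16, 0, -256/3, 0, 4096/5, 0, -65536/7, 0, 1048576/9, …
L₀ from L_f via x↦r, Dx↦r'^{-1}Dx.
h=∫h₀ ⇒ L = L₀·Dx.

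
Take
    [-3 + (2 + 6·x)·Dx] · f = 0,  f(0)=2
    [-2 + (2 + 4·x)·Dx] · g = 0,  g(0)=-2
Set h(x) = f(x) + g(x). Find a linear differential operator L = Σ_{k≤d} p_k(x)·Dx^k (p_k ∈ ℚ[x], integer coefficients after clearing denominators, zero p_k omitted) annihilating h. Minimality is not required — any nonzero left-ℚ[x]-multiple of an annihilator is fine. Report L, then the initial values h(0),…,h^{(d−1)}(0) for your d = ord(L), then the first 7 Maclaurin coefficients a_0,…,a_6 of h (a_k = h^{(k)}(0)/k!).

f: a_k = 2, 3, -9/4, 27/8, -405/64, 1701/128, -15309/512, …
g: a_k = -2, -2, 1, -1, 5/4, -7/4, 21/8, …
L₀ := lclm(L_f,L_g); ord L₀ ≤ 1+1.
L = -3 + (5 + 12·x)·Dx + (2 + 10·x + 12·x^2)·Dx^2  (order 2).
h: a_k = 0, 1, -5/4, 19/8, -325/64, 1477/128, -13965/512, …
ICs: h(0) = 0, h′(0) = 1.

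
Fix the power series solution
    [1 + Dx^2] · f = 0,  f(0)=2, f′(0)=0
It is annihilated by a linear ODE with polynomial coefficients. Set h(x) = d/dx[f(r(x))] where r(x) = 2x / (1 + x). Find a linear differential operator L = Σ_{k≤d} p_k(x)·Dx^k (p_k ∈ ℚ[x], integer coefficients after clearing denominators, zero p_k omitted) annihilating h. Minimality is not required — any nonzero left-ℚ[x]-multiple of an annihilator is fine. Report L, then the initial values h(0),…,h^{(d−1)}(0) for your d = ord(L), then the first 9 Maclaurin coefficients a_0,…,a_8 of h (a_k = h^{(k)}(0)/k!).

f: a_k = 2, 0, -1, 0, 1/12, 0, -1/360, 0, 1/20160, …
L₀ from L_f via x↦r, Dx↦r'^{-1}Dx.
Differentiate: ansatz ord ≤ ord L₀ ⇒ L.
L = (10 + 12·x + 6·x^2) + (6 + 18·x + 18·x^2 + 6·x^3)·Dx + (1 + 4·x + 6·x^2 + 4·x^3 + x^4)·Dx^2  (order 2).
h: a_k = 0, -8, 24, -128/3, 160/3, -616/15, -56/5, 37664/315, -10336/35, …
ICs: h(0) = 0, h′(0) = -8.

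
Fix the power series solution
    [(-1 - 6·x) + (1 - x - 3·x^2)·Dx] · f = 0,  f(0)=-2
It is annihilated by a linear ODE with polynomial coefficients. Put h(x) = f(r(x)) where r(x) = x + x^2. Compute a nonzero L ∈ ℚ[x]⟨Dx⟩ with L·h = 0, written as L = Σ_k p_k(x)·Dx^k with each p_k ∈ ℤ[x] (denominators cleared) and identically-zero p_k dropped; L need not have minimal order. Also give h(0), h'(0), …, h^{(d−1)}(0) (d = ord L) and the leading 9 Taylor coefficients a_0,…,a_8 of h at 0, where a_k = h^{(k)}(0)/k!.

f: a_k = -2, -2, -8, -14, -38, -80, -194, -434, -1016, …
h₀=f(r): pull back L_f along r ⇒ L₀.
L = (1 + 8·x + 18·x^2 + 12·x^3) + (-1 + x + 4·x^2 + 6·x^3 + 3·x^4)·Dx  (order 1).
h: a_k = -2, -2, -10, -30, -88, -274, -836, -2550, -7802, …
ICs: h(0) = -2.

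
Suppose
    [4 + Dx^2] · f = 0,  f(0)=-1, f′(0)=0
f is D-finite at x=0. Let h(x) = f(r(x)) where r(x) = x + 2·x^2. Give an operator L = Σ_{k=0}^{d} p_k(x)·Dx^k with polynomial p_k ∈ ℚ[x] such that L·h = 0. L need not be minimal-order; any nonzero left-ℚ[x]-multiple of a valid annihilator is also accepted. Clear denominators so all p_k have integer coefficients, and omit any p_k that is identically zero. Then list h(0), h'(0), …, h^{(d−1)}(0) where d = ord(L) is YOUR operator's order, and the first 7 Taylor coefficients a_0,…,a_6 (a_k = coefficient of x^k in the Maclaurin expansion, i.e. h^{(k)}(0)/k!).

L = (4 + 48·x + 192·x^2 + 256·x^3) - 4·Dx + (1 + 4·x)·Dx^2  (order 2).
h: a_k = -1, 0, 2, 8, 22/3, -16/3, -716/45, …
ICs: h(0) = -1, h′(0) = 0.

f: a_k = -1, 0, 2, 0, -2/3, 0, 4/45, …
Substitute x→r, Dx→(1/r')Dx; clear ⇒ L₀.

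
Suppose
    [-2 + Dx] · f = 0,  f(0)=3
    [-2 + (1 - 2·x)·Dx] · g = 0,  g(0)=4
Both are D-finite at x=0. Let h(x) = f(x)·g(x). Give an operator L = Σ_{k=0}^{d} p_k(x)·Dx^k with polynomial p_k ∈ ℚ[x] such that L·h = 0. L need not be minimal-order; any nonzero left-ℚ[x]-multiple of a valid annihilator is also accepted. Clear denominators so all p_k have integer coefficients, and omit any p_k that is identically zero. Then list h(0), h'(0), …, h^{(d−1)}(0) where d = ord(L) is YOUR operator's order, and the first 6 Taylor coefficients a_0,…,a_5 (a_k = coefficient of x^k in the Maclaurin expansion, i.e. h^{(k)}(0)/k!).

L = (4 - 4·x) + (-1 + 2·x)·Dx  (order 1).
h: a_k = 12, 48, 120, 256, 520, 5216/5, …
ICs: h(0) = 12.

f: a_k = 3, 6, 6, 4, 2, 4/5, …
g: a_k = 4, 8, 16, 32, 64, 128, …
L₀ := L_f ⊗_s L_g (sym. prod.), ord ≤ 1.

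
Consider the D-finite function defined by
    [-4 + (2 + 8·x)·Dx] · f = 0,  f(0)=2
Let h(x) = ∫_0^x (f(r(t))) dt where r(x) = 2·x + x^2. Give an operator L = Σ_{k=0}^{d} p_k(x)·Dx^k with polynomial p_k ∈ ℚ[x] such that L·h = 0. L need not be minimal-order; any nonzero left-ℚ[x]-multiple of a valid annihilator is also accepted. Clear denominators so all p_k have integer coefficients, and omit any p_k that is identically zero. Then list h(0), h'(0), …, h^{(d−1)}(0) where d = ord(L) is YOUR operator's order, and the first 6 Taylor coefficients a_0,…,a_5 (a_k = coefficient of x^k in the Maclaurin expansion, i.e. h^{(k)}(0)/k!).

f: a_k = 2, 4, -4, 8, -20, 56, …
h₀=f(r): pull back L_f along r ⇒ L₀.
Integrate: L := L₀·Dx.
L = (-4 - 4·x)·Dx + (1 + 8·x + 4·x^2)·Dx^2  (order 2).
h: a_k = 0, 2, 4, -4, 12, -228/5, …
ICs: h(0) = 0, h′(0) = 2.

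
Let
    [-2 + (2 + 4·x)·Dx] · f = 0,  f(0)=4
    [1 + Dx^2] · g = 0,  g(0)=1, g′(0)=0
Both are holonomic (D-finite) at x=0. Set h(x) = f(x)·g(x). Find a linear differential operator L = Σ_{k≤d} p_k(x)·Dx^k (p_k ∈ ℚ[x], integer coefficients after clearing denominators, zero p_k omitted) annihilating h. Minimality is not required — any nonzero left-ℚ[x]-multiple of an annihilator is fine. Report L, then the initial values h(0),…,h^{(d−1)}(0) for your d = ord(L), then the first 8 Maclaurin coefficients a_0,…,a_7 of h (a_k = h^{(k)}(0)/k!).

L = (4 + 4·x + 4·x^2) + (-2 - 4·x)·Dx + (1 + 4·x + 4·x^2)·Dx^2  (order 2).
h: a_k = 4, 4, -4, 0, -4/3, 8/3, -184/45, 296/45, …
ICs: h(0) = 4, h′(0) = 4.

f: a_k = 4, 4, -2, 2, -5/2, 7/2, -21/4, 33/4, …
g: a_k = 1, 0, -1/2, 0, 1/24, 0, -1/720, 0, …
L₀ := L_f ⊗_s L_g (sym. prod.), ord ≤ 2.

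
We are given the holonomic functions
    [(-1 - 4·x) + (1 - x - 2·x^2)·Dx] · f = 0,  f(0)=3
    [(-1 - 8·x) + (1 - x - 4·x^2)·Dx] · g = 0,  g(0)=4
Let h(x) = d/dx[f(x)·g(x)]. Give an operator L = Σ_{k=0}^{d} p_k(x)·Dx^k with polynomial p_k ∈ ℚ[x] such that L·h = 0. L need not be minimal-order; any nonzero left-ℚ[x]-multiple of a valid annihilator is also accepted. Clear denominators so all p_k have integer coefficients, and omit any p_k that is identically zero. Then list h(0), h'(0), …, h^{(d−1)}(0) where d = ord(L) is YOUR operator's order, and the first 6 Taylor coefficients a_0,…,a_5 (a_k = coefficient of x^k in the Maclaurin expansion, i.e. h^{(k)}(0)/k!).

L = (9 + 12·x - 9·x^2 - 272·x^3 - 144·x^4 + 720·x^5 + 640·x^6) + (-1 - 3·x + 24·x^2 + 17·x^3 - 115·x^4 - 66·x^5 + 168·x^6 + 128·x^7)·Dx  (order 1).
h: a_k = 24, 216, 792, 3312, 10680, 35784, …
ICs: h(0) = 24.

f: a_k = 3, 3, 9, 15, 33, 63, …
g: a_k = 4, 4, 20, 36, 116, 260, …
Product ⇒ symmetric product L₀, ord ≤ 1.
h₀' ⇒ L via d/dx closure of L₀.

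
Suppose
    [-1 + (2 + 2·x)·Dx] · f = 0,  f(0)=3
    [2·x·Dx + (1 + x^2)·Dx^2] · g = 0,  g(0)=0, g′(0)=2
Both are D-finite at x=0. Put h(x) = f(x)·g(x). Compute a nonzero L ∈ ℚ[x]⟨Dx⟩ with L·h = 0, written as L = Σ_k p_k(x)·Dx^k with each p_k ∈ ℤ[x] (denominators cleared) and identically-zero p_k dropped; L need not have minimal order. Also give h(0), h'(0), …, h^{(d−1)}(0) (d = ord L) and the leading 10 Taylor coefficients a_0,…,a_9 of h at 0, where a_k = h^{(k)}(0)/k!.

f: a_k = 3, 3/2, -3/8, 3/16, -15/128, 21/256, -63/1024, 99/2048, -1287/32768, 2145/65536, …
g: a_k = 0, 2, 0, -2/3, 0, 2/5, 0, -2/7, 0, 2/9, …
Sym-product of L_f,L_g gives L₀ (≤ ord 2).
L = (3 - 4·x - x^2) + (-4 + 4·x + 12·x^2 + 4·x^3)·Dx + (4 + 8·x + 8·x^2 + 8·x^3 + 4·x^4)·Dx^2  (order 2).
h: a_k = 0, 6, 3, -11/4, -5/8, 389/320, 409/640, -18853/17920, -11167/35840, 237197/344064, …
ICs: h(0) = 0, h′(0) = 6.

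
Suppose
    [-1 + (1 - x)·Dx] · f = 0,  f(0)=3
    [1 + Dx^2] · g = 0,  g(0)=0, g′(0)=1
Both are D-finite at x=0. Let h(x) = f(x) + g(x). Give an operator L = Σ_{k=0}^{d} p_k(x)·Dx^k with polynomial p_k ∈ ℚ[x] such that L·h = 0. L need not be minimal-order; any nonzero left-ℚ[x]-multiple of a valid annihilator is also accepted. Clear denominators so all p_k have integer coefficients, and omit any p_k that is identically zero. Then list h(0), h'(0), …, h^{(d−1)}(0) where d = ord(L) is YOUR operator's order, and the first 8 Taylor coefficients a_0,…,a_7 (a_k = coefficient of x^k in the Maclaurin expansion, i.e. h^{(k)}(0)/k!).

f: a_k = 3, 3, 3, 3, 3, 3, 3, 3, …
g: a_k = 0, 1, 0, -1/6, 0, 1/120, 0, -1/5040, …
Weyl lclm of L_f,L_g ⇒ L₀ (ord ≤ 3).
L = (7 - 2·x + x^2) + (-3 + 5·x - 3·x^2 + x^3)·Dx + (7 - 2·x + x^2)·Dx^2 + (-3 + 5·x - 3·x^2 + x^3)·Dx^3  (order 3).
h: a_k = 3, 4, 3, 17/6, 3, 361/120, 3, 15119/5040, …
ICs: h(0) = 3, h′(0) = 4, h′′(0) = 6.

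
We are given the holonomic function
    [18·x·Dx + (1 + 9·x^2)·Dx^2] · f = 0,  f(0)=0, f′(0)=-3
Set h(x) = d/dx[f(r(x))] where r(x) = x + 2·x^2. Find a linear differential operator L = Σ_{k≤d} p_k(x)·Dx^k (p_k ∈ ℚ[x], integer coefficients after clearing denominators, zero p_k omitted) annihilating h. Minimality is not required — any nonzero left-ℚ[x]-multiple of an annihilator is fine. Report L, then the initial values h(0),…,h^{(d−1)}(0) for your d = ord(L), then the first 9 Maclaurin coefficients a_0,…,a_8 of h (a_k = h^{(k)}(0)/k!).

L = (-4 + 18·x + 144·x^2 + 432·x^3 + 432·x^4) + (1 + 4·x + 9·x^2 + 72·x^3 + 180·x^4 + 144·x^5)·Dx  (order 1).
h: a_k = -3, -12, 27, 216, 297, -2484, -11421, 3888, 181521, …
ICs: h(0) = -3.

f: a_k = 0, -3, 0, 9, 0, -243/5, 0, 2187/7, 0, …
f∘r: x↦r, Dx↦Dx/r' in L_f ⇒ L₀.
Differentiate: ansatz ord ≤ ord L₀ ⇒ L.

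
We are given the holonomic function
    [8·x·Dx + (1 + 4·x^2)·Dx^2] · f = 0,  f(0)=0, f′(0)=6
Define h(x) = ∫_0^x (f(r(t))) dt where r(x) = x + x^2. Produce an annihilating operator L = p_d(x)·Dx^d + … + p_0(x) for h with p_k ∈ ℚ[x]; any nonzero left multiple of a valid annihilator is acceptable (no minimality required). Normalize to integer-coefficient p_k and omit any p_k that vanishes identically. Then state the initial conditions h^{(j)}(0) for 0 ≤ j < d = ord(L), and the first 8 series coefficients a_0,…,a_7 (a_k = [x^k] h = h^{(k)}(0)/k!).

L = (-2 + 8·x + 32·x^2 + 48·x^3 + 24·x^4)·Dx^2 + (1 + 2·x + 4·x^2 + 16·x^3 + 20·x^4 + 8·x^5)·Dx^3  (order 3).
h: a_k = 0, 0, 3, 2, -2, -24/5, -4/5, 88/7, …
ICs: h(0) = 0, h′(0) = 0, h′′(0) = 6.

f: a_k = 0, 6, 0, -8, 0, 96/5, 0, -384/7, …
Substitute x→r, Dx→(1/r')Dx; clear ⇒ L₀.
∫: right-multiply L₀ by Dx.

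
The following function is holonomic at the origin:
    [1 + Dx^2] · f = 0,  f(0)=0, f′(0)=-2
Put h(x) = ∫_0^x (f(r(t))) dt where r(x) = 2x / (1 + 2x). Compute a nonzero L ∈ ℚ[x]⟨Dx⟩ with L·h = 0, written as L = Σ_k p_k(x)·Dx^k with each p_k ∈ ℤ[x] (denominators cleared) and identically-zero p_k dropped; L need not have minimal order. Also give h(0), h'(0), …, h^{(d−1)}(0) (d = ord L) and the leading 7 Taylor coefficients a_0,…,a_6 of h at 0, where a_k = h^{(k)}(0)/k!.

f: a_k = 0, -2, 0, 1/3, 0, -1/60, 0, …
L₀ from L_f via x↦r, Dx↦r'^{-1}Dx.
h=∫h₀ ⇒ L = L₀·Dx.
L = 4·Dx + (4 + 24·x + 48·x^2 + 32·x^3)·Dx^2 + (1 + 8·x + 24·x^2 + 32·x^3 + 16·x^4)·Dx^3  (order 3).
h: a_k = 0, 0, -2, 8/3, -10/3, 16/5, -4/45, …
ICs: h(0) = 0, h′(0) = 0, h′′(0) = -4.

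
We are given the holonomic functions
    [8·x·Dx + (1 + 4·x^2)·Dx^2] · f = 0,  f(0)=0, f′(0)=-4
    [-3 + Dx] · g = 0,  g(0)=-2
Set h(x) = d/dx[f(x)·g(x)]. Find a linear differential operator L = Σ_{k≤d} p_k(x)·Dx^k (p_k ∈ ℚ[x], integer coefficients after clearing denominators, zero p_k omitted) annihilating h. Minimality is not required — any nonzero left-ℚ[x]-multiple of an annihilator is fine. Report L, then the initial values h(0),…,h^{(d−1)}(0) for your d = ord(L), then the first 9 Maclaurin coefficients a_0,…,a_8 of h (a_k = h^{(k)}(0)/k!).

f: a_k = 0, -4, 0, 16/3, 0, -64/5, 0, 256/7, 0, …
g: a_k = -2, -6, -9, -9, -27/4, -81/20, -81/40, -243/280, -729/2240, …
Product ⇒ symmetric product L₀, ord ≤ 2.
Derive L from L₀ (diff closure).
L = (3 - 144·x + 504·x^2 - 576·x^3 + 432·x^4) + (-10 + 72·x - 240·x^2 + 288·x^3 - 288·x^4)·Dx + (3 - 8·x + 24·x^2 - 32·x^3 + 48·x^4)·Dx^2  (order 2).
h: a_k = 8, 48, 76, 16, 23, 270, 991/10, -6852/7, -24883/112, …
ICs: h(0) = 8, h′(0) = 48.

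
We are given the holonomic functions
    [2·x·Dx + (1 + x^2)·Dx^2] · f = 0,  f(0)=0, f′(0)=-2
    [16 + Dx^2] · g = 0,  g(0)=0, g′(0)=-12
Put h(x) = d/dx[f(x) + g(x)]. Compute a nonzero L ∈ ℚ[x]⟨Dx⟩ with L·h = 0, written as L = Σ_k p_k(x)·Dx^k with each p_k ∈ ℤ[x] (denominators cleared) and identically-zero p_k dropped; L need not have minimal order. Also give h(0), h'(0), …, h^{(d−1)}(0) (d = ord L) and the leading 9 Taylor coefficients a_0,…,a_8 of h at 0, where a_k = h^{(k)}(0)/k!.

L = (64·x + 704·x^3 + 256·x^5) + (112 + 416·x^2 + 432·x^4 + 128·x^6)·Dx + (4·x + 44·x^3 + 16·x^5)·Dx^2 + (7 + 26·x^2 + 27·x^4 + 8·x^6)·Dx^3  (order 3).
h: a_k = -14, 0, 98, 0, -130, 0, 1054/15, 0, -2258/105, …
ICs: h(0) = -14, h′(0) = 0, h′′(0) = 196.

f: a_k = 0, -2, 0, 2/3, 0, -2/5, 0, 2/7, 0, …
g: a_k = 0, -12, 0, 32, 0, -128/5, 0, 1024/105, 0, …
Weyl lclm of L_f,L_g ⇒ L₀ (ord ≤ 4).
h₀' ⇒ L via d/dx closure of L₀.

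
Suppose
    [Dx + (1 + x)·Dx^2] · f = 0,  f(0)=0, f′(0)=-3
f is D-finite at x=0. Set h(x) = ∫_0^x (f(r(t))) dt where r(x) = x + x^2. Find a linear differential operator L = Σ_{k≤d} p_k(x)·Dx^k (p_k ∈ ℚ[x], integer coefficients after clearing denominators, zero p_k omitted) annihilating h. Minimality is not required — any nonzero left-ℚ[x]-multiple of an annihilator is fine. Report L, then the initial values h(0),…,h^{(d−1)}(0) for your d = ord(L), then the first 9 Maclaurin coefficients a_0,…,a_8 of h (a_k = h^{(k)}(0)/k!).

L = (-1 + 2·x + 2·x^2)·Dx^2 + (1 + 3·x + 3·x^2 + 2·x^3)·Dx^3  (order 3).
h: a_k = 0, 0, -3/2, -1/2, 1/2, -3/20, -1/10, 1/7, -3/56, …
ICs: h(0) = 0, h′(0) = 0, h′′(0) = -3.

f: a_k = 0, -3, 3/2, -1, 3/4, -3/5, 1/2, -3/7, 3/8, …
L₀ from L_f via x↦r, Dx↦r'^{-1}Dx.
h=∫₀ˣh₀: take L = L₀·Dx.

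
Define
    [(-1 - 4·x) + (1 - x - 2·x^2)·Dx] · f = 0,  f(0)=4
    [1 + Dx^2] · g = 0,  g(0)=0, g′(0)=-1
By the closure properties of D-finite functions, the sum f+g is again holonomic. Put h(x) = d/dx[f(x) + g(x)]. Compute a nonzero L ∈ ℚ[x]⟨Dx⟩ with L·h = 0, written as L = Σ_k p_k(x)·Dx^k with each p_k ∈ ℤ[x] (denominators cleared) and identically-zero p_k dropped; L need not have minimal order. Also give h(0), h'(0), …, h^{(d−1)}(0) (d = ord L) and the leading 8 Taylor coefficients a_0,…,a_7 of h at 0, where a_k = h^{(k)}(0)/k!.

f: a_k = 4, 4, 12, 20, 44, 84, 172, 340, …
g: a_k = 0, -1, 0, 1/6, 0, -1/120, 0, 1/5040, …
L₀ := lclm(L_f,L_g); ord L₀ ≤ 1+2.
Differentiate: ansatz ord ≤ ord L₀ ⇒ L.
L = (270 + 1200·x + 2862·x^2 + 1860·x^3 + 1920·x^4 + 144·x^5 + 96·x^6) + (-31 - 115·x + 75·x^2 + 241·x^3 + 430·x^4 + 372·x^5 + 56·x^6 + 32·x^7)·Dx + (270 + 1200·x + 2862·x^2 + 1860·x^3 + 1920·x^4 + 144·x^5 + 96·x^6)·Dx^2 + (-31 - 115·x + 75·x^2 + 241·x^3 + 430·x^4 + 372·x^5 + 56·x^6 + 32·x^7)·Dx^3  (order 3).
h: a_k = 3, 24, 121/2, 176, 10079/24, 1032, 1713601/720, 5472, …
ICs: h(0) = 3, h′(0) = 24, h′′(0) = 121.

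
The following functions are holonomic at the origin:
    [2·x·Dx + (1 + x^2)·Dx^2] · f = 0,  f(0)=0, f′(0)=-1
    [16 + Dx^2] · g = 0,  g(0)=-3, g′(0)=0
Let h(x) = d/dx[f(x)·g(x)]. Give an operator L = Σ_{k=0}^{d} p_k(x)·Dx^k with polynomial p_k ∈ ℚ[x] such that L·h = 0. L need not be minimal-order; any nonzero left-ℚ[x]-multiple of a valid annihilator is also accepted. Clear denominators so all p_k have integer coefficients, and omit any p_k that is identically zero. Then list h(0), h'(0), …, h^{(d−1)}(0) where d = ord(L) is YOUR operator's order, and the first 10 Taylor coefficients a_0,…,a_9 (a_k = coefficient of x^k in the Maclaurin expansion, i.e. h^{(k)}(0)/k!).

L = (32960 + 157056·x^2 + 319424·x^4 + 359424·x^6 + 242688·x^8 + 94208·x^10 + 16384·x^12) + (6752·x + 28736·x^3 + 49120·x^5 + 43520·x^7 + 20480·x^9 + 4096·x^11)·Dx + (3420 + 17320·x^2 + 37356·x^4 + 44272·x^6 + 30848·x^8 + 12032·x^10 + 2048·x^12)·Dx^2 + (422·x + 1796·x^3 + 3070·x^5 + 2720·x^7 + 1280·x^9 + 256·x^11)·Dx^3 + (85 + 469·x^2 + 1087·x^4 + 1363·x^6 + 980·x^8 + 384·x^10 + 64·x^12)·Dx^4  (order 4).
h: a_k = 3, 0, -75, 0, 203, 0, -3461/15, 0, 6529/35, 0, …
ICs: h(0) = 3, h′(0) = 0, h′′(0) = -150, h′′′(0) = 0.

f: a_k = 0, -1, 0, 1/3, 0, -1/5, 0, 1/7, 0, -1/9, …
g: a_k = -3, 0, 24, 0, -32, 0, 256/15, 0, -512/105, 0, …
h₀=f·g: eliminate ⇒ L₀, order ≤ 2·2.
h₀' ⇒ L via d/dx closure of L₀.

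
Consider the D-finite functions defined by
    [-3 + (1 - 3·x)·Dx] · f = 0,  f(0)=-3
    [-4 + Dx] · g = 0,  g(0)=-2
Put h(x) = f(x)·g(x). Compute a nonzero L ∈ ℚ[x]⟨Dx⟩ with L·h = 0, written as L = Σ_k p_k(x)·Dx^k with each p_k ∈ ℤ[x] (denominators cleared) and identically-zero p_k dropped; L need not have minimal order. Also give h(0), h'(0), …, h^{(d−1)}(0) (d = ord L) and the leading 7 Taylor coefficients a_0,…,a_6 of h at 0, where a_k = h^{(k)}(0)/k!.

f: a_k = -3, -9, -27, -81, -243, -729, -2187, …
g: a_k = -2, -8, -16, -64/3, -64/3, -256/15, -512/45, …
L₀ := L_f ⊗_s L_g (sym. prod.), ord ≤ 1.
L = (7 - 12·x) + (-1 + 3·x)·Dx  (order 1).
h: a_k = 6, 42, 174, 586, 1822, 27586/5, 248786/15, …
ICs: h(0) = 6.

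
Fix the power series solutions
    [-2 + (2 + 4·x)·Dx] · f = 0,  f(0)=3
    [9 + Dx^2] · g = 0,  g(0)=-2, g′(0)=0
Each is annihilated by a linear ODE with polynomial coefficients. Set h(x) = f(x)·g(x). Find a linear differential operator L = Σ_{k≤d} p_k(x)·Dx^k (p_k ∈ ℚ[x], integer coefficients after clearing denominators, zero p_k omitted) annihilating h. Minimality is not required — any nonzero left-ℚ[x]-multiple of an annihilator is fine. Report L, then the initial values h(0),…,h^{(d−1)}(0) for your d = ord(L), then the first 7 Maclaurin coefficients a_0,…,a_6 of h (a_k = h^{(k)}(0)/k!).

L = (12 + 36·x + 36·x^2) + (-2 - 4·x)·Dx + (1 + 4·x + 4·x^2)·Dx^2  (order 2).
h: a_k = -6, -6, 30, 24, -30, -12, 36/5, …
ICs: h(0) = -6, h′(0) = -6.

f: a_k = 3, 3, -3/2, 3/2, -15/8, 21/8, -63/16, …
g: a_k = -2, 0, 9, 0, -27/4, 0, 81/40, …
f·g: L₀ = L_f ⊗_s L_g, ord ≤ 1·2.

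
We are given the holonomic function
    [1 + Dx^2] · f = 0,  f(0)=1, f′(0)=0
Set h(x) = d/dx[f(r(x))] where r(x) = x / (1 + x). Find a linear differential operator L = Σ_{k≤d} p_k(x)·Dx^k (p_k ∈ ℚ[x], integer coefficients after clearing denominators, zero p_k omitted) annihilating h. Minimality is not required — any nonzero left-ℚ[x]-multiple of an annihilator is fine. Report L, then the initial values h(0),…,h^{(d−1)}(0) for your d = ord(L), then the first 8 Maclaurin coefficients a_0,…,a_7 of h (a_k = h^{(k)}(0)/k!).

f: a_k = 1, 0, -1/2, 0, 1/24, 0, -1/720, 0, …
f∘r: x↦r, Dx↦Dx/r' in L_f ⇒ L₀.
Differentiate: ansatz ord ≤ ord L₀ ⇒ L.
L = (7 + 12·x + 6·x^2) + (6 + 18·x + 18·x^2 + 6·x^3)·Dx + (1 + 4·x + 6·x^2 + 4·x^3 + x^4)·Dx^2  (order 2).
h: a_k = 0, -1, 3, -35/6, 55/6, -1501/120, 609/40, -16699/1008, …
ICs: h(0) = 0, h′(0) = -1.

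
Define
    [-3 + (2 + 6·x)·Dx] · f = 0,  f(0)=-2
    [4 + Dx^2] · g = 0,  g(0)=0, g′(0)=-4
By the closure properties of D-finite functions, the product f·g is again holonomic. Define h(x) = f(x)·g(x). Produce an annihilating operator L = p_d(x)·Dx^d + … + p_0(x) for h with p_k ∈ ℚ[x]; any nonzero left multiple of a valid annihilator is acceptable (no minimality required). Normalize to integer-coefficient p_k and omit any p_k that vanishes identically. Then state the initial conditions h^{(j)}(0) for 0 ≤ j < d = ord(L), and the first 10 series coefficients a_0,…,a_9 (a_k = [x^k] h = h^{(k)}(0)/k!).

L = (43 + 96·x + 144·x^2) + (-12 - 36·x)·Dx + (4 + 24·x + 36·x^2)·Dx^2  (order 2).
h: a_k = 0, 8, 12, -43/3, 11/2, -4379/240, 7321/160, -838883/8064, 6669683/26880, -1418299339/2322432, …
ICs: h(0) = 0, h′(0) = 8.

f: a_k = -2, -3, 9/4, -27/8, 405/64, -1701/128, 15309/512, -72171/1024, 2814669/16384, -14073345/32768, …
g: a_k = 0, -4, 0, 8/3, 0, -8/15, 0, 16/315, 0, -8/2835, …
f·g: L₀ = L_f ⊗_s L_g, ord ≤ 1·2.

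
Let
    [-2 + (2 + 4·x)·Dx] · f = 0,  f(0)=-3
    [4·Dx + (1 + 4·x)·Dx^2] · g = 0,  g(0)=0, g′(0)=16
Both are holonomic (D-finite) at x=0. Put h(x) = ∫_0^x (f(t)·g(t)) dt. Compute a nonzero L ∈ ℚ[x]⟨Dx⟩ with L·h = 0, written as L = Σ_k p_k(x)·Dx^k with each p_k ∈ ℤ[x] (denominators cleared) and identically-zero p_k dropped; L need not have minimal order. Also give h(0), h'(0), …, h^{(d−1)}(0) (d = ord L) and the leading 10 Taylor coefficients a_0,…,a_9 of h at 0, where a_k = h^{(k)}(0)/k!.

f: a_k = -3, -3, 3/2, -3/2, 15/8, -21/8, 63/16, -99/16, 1287/128, -2145/128, …
g: a_k = 0, 16, -32, 256/3, -256, 4096/5, -8192/3, 65536/7, -32768, 1048576/9, …
Product ⇒ symmetric product L₀, ord ≤ 2.
h=∫₀ˣh₀: take L = L₀·Dx.
L = (-1 + 4·x)·Dx + (2 + 4·x)·Dx^2 + (1 + 8·x + 20·x^2 + 16·x^3)·Dx^3  (order 3).
h: a_k = 0, 0, -24, 16, -34, 88, -3709/15, 25602/35, -629127/280, 746239/105, …
ICs: h(0) = 0, h′(0) = 0, h′′(0) = -48.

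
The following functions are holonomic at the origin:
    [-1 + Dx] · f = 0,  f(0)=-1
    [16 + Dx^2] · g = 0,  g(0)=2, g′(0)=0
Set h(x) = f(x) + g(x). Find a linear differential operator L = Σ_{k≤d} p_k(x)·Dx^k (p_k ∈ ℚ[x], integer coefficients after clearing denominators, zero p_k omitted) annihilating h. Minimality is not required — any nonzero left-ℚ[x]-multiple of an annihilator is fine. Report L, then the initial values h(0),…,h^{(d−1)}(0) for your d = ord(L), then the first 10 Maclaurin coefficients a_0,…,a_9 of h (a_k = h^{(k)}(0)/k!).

L = -16 + 16·Dx - Dx^2 + Dx^3  (order 3).
h: a_k = 1, -1, -33/2, -1/6, 511/24, -1/120, -2731/240, -1/5040, 131071/40320, -1/362880, …
ICs: h(0) = 1, h′(0) = -1, h′′(0) = -33.

f: a_k = -1, -1, -1/2, -1/6, -1/24, -1/120, -1/720, -1/5040, -1/40320, -1/362880, …
g: a_k = 2, 0, -16, 0, 64/3, 0, -512/45, 0, 1024/315, 0, …
L₀ := lclm(L_f,L_g); ord L₀ ≤ 1+2.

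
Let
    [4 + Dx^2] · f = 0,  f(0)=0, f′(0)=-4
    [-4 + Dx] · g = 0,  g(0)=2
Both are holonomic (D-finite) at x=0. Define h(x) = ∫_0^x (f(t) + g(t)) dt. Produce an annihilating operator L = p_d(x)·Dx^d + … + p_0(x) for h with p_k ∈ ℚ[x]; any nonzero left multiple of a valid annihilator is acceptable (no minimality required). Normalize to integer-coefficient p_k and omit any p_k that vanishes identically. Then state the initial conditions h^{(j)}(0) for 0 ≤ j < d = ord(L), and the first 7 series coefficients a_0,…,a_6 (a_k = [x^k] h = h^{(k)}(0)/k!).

f: a_k = 0, -4, 0, 8/3, 0, -8/15, 0, …
g: a_k = 2, 8, 16, 64/3, 64/3, 256/15, 512/45, …
Weyl lclm of L_f,L_g ⇒ L₀ (ord ≤ 3).
h=∫₀ˣh₀: take L = L₀·Dx.
L = -16·Dx + 4·Dx^2 - 4·Dx^3 + Dx^4  (order 4).
h: a_k = 0, 2, 2, 16/3, 6, 64/15, 124/45, …
ICs: h(0) = 0, h′(0) = 2, h′′(0) = 4, h′′′(0) = 32.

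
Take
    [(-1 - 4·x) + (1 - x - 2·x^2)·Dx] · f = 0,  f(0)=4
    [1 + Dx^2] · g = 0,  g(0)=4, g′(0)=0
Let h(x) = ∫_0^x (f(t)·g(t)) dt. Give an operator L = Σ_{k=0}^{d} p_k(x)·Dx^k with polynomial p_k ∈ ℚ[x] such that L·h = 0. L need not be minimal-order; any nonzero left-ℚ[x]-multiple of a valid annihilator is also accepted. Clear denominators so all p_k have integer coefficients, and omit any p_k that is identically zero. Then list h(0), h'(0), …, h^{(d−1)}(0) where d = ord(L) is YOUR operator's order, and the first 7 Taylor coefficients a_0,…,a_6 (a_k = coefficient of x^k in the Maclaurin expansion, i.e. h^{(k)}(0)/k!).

f: a_k = 4, 4, 12, 20, 44, 84, 172, …
g: a_k = 4, 0, -2, 0, 1/6, 0, -1/180, …
Product ⇒ symmetric product L₀, ord ≤ 2.
∫: right-multiply L₀ by Dx.
L = (3 + x + 2·x^2)·Dx + (2 + 8·x)·Dx^2 + (-1 + x + 2·x^2)·Dx^3  (order 3).
h: a_k = 0, 16, 8, 40/3, 18, 458/15, 445/9, …
ICs: h(0) = 0, h′(0) = 16, h′′(0) = 16.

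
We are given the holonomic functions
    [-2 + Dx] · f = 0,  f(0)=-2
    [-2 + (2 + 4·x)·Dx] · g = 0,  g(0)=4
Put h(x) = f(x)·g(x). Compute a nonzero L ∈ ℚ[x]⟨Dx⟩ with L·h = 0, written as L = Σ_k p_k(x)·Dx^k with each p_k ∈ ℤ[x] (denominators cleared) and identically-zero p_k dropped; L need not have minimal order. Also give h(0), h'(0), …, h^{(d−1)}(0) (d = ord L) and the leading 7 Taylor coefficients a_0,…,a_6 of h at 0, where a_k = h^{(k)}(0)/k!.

L = (-3 - 4·x) + (1 + 2·x)·Dx  (order 1).
h: a_k = -8, -24, -28, -68/3, -11, -107/15, 89/90, …
ICs: h(0) = -8.

f: a_k = -2, -4, -4, -8/3, -4/3, -8/15, -8/45, …
g: a_k = 4, 4, -2, 2, -5/2, 7/2, -21/4, …
Sym-product of L_f,L_g gives L₀ (≤ ord 1).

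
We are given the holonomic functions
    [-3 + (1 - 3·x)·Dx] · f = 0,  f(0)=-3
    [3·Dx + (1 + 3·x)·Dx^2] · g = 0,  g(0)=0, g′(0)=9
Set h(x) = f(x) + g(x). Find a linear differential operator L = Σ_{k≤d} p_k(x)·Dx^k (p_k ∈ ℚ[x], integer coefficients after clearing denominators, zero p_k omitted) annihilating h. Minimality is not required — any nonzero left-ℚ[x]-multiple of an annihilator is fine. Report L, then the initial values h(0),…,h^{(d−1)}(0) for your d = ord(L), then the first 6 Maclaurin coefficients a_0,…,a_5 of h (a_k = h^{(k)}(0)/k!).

L = (30 + 18·x)·Dx + (4 + 48·x + 36·x^2)·Dx^2 + (-1 - x + 9·x^2 + 9·x^3)·Dx^3  (order 3).
h: a_k = -3, 0, -81/2, -54, -1215/4, -2916/5, …
ICs: h(0) = -3, h′(0) = 0, h′′(0) = -81.

f: a_k = -3, -9, -27, -81, -243, -729, …
g: a_k = 0, 9, -27/2, 27, -243/4, 729/5, …
L₀ := lclm(L_f,L_g); ord L₀ ≤ 1+2.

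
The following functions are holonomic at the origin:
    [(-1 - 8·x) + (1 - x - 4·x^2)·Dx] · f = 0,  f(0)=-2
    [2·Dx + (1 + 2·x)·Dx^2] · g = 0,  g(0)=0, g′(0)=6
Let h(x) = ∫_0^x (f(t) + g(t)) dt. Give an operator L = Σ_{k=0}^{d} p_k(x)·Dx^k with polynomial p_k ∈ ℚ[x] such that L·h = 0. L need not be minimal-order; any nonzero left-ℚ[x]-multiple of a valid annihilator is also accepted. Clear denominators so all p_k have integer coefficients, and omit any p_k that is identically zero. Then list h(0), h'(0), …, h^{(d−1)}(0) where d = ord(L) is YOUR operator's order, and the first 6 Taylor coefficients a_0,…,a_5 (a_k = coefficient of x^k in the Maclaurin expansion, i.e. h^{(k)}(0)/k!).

f: a_k = -2, -2, -10, -18, -58, -130, …
g: a_k = 0, 6, -6, 8, -12, 96/5, …
L₀ := lclm(L_f,L_g); ord L₀ ≤ 1+2.
h=∫h₀ ⇒ L = L₀·Dx.
L = (94 + 644·x + 1664·x^2 + 1920·x^3 + 1536·x^4)·Dx^2 + (23 + 324·x + 1448·x^2 + 3072·x^3 + 3904·x^4 + 2560·x^5)·Dx^3 + (-6 - 35·x - 53·x^2 + 98·x^3 + 528·x^4 + 864·x^5 + 512·x^6)·Dx^4  (order 4).
h: a_k = 0, -2, 2, -16/3, -5/2, -14, …
ICs: h(0) = 0, h′(0) = -2, h′′(0) = 4, h′′′(0) = -32.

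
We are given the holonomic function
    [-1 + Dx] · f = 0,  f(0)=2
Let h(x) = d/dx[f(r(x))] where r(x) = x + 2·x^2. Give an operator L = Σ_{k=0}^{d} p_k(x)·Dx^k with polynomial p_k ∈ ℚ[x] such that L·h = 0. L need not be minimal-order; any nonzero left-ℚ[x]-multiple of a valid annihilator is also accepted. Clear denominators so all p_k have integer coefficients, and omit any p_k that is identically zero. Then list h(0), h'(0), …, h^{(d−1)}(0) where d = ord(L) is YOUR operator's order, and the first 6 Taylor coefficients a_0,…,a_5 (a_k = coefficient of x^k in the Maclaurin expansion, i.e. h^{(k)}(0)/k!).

f: a_k = 2, 2, 1, 1/3, 1/12, 1/60, …
Change of var in L_f (x↦r) gives L₀.
h₀' ⇒ L via d/dx closure of L₀.
L = (5 + 8·x + 16·x^2) + (-1 - 4·x)·Dx  (order 1).
h: a_k = 2, 10, 13, 73/3, 281/12, 1741/60, …
ICs: h(0) = 2.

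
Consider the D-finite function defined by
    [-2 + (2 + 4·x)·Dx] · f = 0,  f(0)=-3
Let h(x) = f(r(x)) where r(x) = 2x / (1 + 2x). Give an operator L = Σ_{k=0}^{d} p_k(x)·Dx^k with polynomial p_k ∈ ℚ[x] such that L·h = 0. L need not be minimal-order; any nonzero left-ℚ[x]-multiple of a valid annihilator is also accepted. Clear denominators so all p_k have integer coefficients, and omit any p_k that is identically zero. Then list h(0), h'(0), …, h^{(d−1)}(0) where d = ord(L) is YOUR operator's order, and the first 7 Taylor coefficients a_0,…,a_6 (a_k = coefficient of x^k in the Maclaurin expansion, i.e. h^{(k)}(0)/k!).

f: a_k = -3, -3, 3/2, -3/2, 15/8, -21/8, 63/16, …
h₀=f(r): pull back L_f along r ⇒ L₀.
L = -2 + (1 + 8·x + 12·x^2)·Dx  (order 1).
h: a_k = -3, -6, 18, -60, 222, -900, 3924, …
ICs: h(0) = -3.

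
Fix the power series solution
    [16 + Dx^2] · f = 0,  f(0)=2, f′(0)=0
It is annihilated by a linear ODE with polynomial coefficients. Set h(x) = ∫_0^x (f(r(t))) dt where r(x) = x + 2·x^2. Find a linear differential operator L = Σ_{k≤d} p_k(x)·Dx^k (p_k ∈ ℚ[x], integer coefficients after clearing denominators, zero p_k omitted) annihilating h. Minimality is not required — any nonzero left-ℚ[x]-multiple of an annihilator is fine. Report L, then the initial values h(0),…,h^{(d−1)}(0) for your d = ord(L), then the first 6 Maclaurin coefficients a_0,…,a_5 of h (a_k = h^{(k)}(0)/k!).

f: a_k = 2, 0, -16, 0, 64/3, 0, …
Substitute x→r, Dx→(1/r')Dx; clear ⇒ L₀.
h=∫₀ˣh₀: take L = L₀·Dx.
L = (16 + 192·x + 768·x^2 + 1024·x^3)·Dx - 4·Dx^2 + (1 + 4·x)·Dx^3  (order 3).
h: a_k = 0, 2, 0, -16/3, -16, -128/15, …
ICs: h(0) = 0, h′(0) = 2, h′′(0) = 0.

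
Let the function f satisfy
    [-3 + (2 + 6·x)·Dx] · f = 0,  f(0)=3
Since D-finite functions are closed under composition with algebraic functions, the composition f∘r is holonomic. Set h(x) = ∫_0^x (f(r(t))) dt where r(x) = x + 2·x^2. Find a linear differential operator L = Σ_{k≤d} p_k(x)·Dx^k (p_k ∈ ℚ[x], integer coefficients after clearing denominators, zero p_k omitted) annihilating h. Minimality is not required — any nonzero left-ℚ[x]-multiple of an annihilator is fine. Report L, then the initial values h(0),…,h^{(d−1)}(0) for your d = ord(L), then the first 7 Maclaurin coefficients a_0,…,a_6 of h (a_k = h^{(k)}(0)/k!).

L = (-3 - 12·x)·Dx + (2 + 6·x + 12·x^2)·Dx^2  (order 2).
h: a_k = 0, 3, 9/4, 15/8, -135/64, 189/128, 405/512, …
ICs: h(0) = 0, h′(0) = 3.

f: a_k = 3, 9/2, -27/8, 81/16, -1215/128, 5103/256, -45927/1024, …
L₀ from L_f via x↦r, Dx↦r'^{-1}Dx.
h=∫₀ˣh₀: take L = L₀·Dx.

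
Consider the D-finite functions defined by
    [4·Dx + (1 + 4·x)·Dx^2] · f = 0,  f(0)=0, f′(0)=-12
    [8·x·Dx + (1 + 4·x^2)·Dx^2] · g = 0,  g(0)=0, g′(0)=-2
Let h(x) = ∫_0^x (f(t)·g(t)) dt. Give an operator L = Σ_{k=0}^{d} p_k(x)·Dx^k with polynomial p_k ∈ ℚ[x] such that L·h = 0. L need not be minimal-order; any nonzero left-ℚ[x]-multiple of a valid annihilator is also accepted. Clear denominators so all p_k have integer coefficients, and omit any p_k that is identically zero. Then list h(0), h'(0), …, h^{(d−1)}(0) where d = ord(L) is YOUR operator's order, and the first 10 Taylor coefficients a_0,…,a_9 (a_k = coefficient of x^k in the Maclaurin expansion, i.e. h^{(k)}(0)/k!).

L = (96 + 640·x + 1408·x^2 + 7680·x^3 + 15360·x^4 + 26624·x^5 + 8192·x^7)·Dx^2 + (24 + 320·x + 2656·x^2 + 9728·x^3 + 28160·x^4 + 47616·x^5 + 71680·x^6 + 6144·x^7 + 28672·x^8)·Dx^3 + (12 + 104·x + 672·x^2 + 2976·x^3 + 8256·x^4 + 18048·x^5 + 24576·x^6 + 35328·x^7 + 6144·x^8 + 16384·x^9)·Dx^4 + (1 + 12·x + 68·x^2 + 256·x^3 + 696·x^4 + 1536·x^5 + 2688·x^6 + 3072·x^7 + 4224·x^8 + 1024·x^9 + 2048·x^10)·Dx^5  (order 5).
h: a_k = 0, 0, 0, 8, -12, 96/5, -160/3, 2432/15, -2336/5, 20992/15, …
ICs: h(0) = 0, h′(0) = 0, h′′(0) = 0, h′′′(0) = 48, h′′′′(0) = -288.

f: a_k = 0, -12, 24, -64, 192, -3072/5, 2048, -49152/7, 24576, -262144/3, …
g: a_k = 0, -2, 0, 8/3, 0, -32/5, 0, 128/7, 0, -512/9, …
h₀=f·g: eliminate ⇒ L₀, order ≤ 2·2.
∫: right-multiply L₀ by Dx.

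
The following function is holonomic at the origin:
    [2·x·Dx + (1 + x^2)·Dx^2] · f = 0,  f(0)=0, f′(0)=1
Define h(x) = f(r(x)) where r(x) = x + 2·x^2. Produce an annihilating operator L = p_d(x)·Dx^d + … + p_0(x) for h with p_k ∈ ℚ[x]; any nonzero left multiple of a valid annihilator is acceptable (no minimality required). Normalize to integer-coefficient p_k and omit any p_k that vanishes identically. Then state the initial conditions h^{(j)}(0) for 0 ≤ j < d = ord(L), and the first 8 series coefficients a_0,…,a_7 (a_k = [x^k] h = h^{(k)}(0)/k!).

L = (-4 + 2·x + 16·x^2 + 48·x^3 + 48·x^4)·Dx + (1 + 4·x + x^2 + 8·x^3 + 20·x^4 + 16·x^5)·Dx^2  (order 2).
h: a_k = 0, 1, 2, -1/3, -2, -19/5, -2/3, 55/7, …
ICs: h(0) = 0, h′(0) = 1.

f: a_k = 0, 1, 0, -1/3, 0, 1/5, 0, -1/7, …
f∘r: x↦r, Dx↦Dx/r' in L_f ⇒ L₀.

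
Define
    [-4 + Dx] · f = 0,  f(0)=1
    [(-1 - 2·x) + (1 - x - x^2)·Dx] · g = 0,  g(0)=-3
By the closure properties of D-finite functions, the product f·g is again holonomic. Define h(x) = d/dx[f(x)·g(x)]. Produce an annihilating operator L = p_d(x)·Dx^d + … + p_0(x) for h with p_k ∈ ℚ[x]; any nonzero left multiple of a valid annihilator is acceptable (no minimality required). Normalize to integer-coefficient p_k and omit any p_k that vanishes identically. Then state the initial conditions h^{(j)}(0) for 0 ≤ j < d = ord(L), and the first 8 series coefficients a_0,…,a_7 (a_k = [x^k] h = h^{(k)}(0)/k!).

f: a_k = 1, 4, 8, 32/3, 32/3, 128/15, 256/45, 1024/315, …
g: a_k = -3, -3, -6, -9, -15, -24, -39, -63, …
h₀=f·g: eliminate ⇒ L₀, order ≤ 1·1.
Differentiate: ansatz ord ≤ ord L₀ ⇒ L.
L = (28 - 18·x - 34·x^2 + 16·x^3 + 16·x^4) + (-5 + 7·x + 7·x^2 - 6·x^3 - 4·x^4)·Dx  (order 1).
h: a_k = -15, -84, -267, -652, -1388, -2746, -78227/15, -1014352/105, …
ICs: h(0) = -15.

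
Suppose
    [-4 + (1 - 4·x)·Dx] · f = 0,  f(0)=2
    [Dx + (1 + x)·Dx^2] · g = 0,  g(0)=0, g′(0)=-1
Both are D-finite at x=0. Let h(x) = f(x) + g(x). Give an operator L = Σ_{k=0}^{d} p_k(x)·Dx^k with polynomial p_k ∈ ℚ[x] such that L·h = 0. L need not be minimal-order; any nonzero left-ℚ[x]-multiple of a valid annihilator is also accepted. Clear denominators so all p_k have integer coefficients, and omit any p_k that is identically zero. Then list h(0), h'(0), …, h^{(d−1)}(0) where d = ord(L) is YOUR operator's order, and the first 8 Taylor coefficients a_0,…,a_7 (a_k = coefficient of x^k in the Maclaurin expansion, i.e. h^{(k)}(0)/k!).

f: a_k = 2, 8, 32, 128, 512, 2048, 8192, 32768, …
g: a_k = 0, -1, 1/2, -1/3, 1/4, -1/5, 1/6, -1/7, …
Weyl lclm of L_f,L_g ⇒ L₀ (ord ≤ 3).
L = (112 + 32·x)·Dx + (94 + 208·x + 64·x^2)·Dx^2 + (-9 + 23·x + 48·x^2 + 16·x^3)·Dx^3  (order 3).
h: a_k = 2, 7, 65/2, 383/3, 2049/4, 10239/5, 49153/6, 229375/7, …
ICs: h(0) = 2, h′(0) = 7, h′′(0) = 65.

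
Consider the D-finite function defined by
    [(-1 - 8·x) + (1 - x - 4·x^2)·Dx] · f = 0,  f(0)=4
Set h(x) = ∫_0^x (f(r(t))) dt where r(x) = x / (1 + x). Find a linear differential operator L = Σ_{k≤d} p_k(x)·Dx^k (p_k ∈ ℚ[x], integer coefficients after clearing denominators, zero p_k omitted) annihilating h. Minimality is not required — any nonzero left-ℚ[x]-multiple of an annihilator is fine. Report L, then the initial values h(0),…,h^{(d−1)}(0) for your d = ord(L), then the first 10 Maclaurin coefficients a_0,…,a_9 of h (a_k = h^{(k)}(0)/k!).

f: a_k = 4, 4, 20, 36, 116, 260, 724, 1764, 4660, 11716, …
Change of var in L_f (x↦r) gives L₀.
h=∫h₀ ⇒ L = L₀·Dx.
L = (1 + 9·x)·Dx + (-1 - 2·x + 3·x^2 + 4·x^3)·Dx^2  (order 2).
h: a_k = 0, 4, 2, 16/3, 0, 64/5, -32/3, 320/7, -72, 1856/9, …
ICs: h(0) = 0, h′(0) = 4.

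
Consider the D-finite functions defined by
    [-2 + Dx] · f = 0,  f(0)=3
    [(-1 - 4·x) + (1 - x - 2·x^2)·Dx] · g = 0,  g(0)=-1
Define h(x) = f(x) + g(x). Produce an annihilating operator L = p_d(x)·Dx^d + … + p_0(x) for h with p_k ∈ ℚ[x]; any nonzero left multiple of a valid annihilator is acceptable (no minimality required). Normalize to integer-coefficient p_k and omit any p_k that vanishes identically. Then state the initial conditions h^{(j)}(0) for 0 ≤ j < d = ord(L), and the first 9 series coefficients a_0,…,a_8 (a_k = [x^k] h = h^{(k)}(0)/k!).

L = (8 + 12·x + 72·x^2 + 32·x^3) + (-2 - 20·x - 36·x^2 + 16·x^3 + 16·x^4)·Dx + (-1 + 7·x - 16·x^3 - 8·x^4)·Dx^2  (order 2).
h: a_k = 2, 5, 3, -1, -9, -101/5, -641/15, -8917/105, -17953/105, …
ICs: h(0) = 2, h′(0) = 5.

f: a_k = 3, 6, 6, 4, 2, 4/5, 4/15, 8/105, 2/105, …
g: a_k = -1, -1, -3, -5, -11, -21, -43, -85, -171, …
L₀ := lclm(L_f,L_g); ord L₀ ≤ 1+1.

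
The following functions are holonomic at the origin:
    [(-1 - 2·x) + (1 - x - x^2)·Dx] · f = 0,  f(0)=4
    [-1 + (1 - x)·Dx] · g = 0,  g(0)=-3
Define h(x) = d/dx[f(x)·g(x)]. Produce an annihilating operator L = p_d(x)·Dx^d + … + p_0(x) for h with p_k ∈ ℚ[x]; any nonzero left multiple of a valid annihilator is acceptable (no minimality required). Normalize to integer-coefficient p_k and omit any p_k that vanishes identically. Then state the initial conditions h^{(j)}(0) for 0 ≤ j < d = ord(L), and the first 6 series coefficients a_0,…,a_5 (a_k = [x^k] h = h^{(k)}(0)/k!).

f: a_k = 4, 4, 8, 12, 20, 32, …
g: a_k = -3, -3, -3, -3, -3, -3, …
L₀ := L_f ⊗_s L_g (sym. prod.), ord ≤ 1.
Differentiate: ansatz ord ≤ ord L₀ ⇒ L.
L = (8 - 6·x - 12·x^2 + 12·x^4) + (-2 + 4·x + 3·x^2 - 8·x^3 + 3·x^5)·Dx  (order 1).
h: a_k = -24, -96, -252, -576, -1200, -2376, …
ICs: h(0) = -24.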